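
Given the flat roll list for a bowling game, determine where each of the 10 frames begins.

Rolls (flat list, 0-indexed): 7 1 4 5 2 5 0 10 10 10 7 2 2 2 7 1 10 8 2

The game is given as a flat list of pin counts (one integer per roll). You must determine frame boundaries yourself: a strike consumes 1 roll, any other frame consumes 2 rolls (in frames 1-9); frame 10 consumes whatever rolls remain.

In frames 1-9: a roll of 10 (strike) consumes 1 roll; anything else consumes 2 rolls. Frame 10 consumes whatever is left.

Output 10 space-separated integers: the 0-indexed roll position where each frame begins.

Answer: 0 2 4 6 8 9 10 12 14 16

Derivation:
Frame 1 starts at roll index 0: rolls=7,1 (sum=8), consumes 2 rolls
Frame 2 starts at roll index 2: rolls=4,5 (sum=9), consumes 2 rolls
Frame 3 starts at roll index 4: rolls=2,5 (sum=7), consumes 2 rolls
Frame 4 starts at roll index 6: rolls=0,10 (sum=10), consumes 2 rolls
Frame 5 starts at roll index 8: roll=10 (strike), consumes 1 roll
Frame 6 starts at roll index 9: roll=10 (strike), consumes 1 roll
Frame 7 starts at roll index 10: rolls=7,2 (sum=9), consumes 2 rolls
Frame 8 starts at roll index 12: rolls=2,2 (sum=4), consumes 2 rolls
Frame 9 starts at roll index 14: rolls=7,1 (sum=8), consumes 2 rolls
Frame 10 starts at roll index 16: 3 remaining rolls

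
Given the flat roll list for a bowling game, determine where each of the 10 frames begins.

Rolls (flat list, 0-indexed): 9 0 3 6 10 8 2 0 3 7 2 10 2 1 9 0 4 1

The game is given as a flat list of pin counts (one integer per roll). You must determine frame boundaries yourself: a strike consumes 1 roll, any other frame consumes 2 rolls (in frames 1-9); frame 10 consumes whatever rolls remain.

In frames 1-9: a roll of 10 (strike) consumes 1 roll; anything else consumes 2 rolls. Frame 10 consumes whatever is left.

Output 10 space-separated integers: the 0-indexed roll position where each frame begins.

Answer: 0 2 4 5 7 9 11 12 14 16

Derivation:
Frame 1 starts at roll index 0: rolls=9,0 (sum=9), consumes 2 rolls
Frame 2 starts at roll index 2: rolls=3,6 (sum=9), consumes 2 rolls
Frame 3 starts at roll index 4: roll=10 (strike), consumes 1 roll
Frame 4 starts at roll index 5: rolls=8,2 (sum=10), consumes 2 rolls
Frame 5 starts at roll index 7: rolls=0,3 (sum=3), consumes 2 rolls
Frame 6 starts at roll index 9: rolls=7,2 (sum=9), consumes 2 rolls
Frame 7 starts at roll index 11: roll=10 (strike), consumes 1 roll
Frame 8 starts at roll index 12: rolls=2,1 (sum=3), consumes 2 rolls
Frame 9 starts at roll index 14: rolls=9,0 (sum=9), consumes 2 rolls
Frame 10 starts at roll index 16: 2 remaining rolls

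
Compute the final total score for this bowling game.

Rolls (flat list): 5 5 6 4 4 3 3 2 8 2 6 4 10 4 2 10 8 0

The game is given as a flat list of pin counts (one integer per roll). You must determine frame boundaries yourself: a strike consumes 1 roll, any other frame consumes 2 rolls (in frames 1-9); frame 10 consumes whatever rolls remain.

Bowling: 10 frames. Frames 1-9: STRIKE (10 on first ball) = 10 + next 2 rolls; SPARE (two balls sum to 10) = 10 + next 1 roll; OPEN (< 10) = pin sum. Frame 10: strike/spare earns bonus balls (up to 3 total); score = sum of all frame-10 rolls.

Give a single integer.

Answer: 126

Derivation:
Frame 1: SPARE (5+5=10). 10 + next roll (6) = 16. Cumulative: 16
Frame 2: SPARE (6+4=10). 10 + next roll (4) = 14. Cumulative: 30
Frame 3: OPEN (4+3=7). Cumulative: 37
Frame 4: OPEN (3+2=5). Cumulative: 42
Frame 5: SPARE (8+2=10). 10 + next roll (6) = 16. Cumulative: 58
Frame 6: SPARE (6+4=10). 10 + next roll (10) = 20. Cumulative: 78
Frame 7: STRIKE. 10 + next two rolls (4+2) = 16. Cumulative: 94
Frame 8: OPEN (4+2=6). Cumulative: 100
Frame 9: STRIKE. 10 + next two rolls (8+0) = 18. Cumulative: 118
Frame 10: OPEN. Sum of all frame-10 rolls (8+0) = 8. Cumulative: 126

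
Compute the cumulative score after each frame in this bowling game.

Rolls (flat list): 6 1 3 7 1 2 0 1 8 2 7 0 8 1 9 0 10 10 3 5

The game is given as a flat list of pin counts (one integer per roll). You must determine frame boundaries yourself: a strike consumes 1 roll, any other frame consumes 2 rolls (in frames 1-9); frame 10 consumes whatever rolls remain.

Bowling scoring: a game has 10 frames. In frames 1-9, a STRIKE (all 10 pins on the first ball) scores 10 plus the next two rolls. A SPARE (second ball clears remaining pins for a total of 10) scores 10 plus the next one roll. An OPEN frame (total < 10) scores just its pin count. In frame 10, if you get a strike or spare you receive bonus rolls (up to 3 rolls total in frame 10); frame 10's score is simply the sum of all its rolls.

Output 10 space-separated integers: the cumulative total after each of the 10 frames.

Answer: 7 18 21 22 39 46 55 64 87 105

Derivation:
Frame 1: OPEN (6+1=7). Cumulative: 7
Frame 2: SPARE (3+7=10). 10 + next roll (1) = 11. Cumulative: 18
Frame 3: OPEN (1+2=3). Cumulative: 21
Frame 4: OPEN (0+1=1). Cumulative: 22
Frame 5: SPARE (8+2=10). 10 + next roll (7) = 17. Cumulative: 39
Frame 6: OPEN (7+0=7). Cumulative: 46
Frame 7: OPEN (8+1=9). Cumulative: 55
Frame 8: OPEN (9+0=9). Cumulative: 64
Frame 9: STRIKE. 10 + next two rolls (10+3) = 23. Cumulative: 87
Frame 10: STRIKE. Sum of all frame-10 rolls (10+3+5) = 18. Cumulative: 105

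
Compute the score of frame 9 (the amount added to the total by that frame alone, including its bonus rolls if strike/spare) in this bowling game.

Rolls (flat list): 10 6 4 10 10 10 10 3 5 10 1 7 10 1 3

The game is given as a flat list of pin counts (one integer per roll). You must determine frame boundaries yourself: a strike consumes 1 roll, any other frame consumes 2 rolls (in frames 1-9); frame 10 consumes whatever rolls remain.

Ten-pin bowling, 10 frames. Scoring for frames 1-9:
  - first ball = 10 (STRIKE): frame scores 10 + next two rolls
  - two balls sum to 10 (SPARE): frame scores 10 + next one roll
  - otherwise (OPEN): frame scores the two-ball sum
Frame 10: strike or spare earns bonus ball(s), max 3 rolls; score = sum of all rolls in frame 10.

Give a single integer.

Frame 1: STRIKE. 10 + next two rolls (6+4) = 20. Cumulative: 20
Frame 2: SPARE (6+4=10). 10 + next roll (10) = 20. Cumulative: 40
Frame 3: STRIKE. 10 + next two rolls (10+10) = 30. Cumulative: 70
Frame 4: STRIKE. 10 + next two rolls (10+10) = 30. Cumulative: 100
Frame 5: STRIKE. 10 + next two rolls (10+3) = 23. Cumulative: 123
Frame 6: STRIKE. 10 + next two rolls (3+5) = 18. Cumulative: 141
Frame 7: OPEN (3+5=8). Cumulative: 149
Frame 8: STRIKE. 10 + next two rolls (1+7) = 18. Cumulative: 167
Frame 9: OPEN (1+7=8). Cumulative: 175
Frame 10: STRIKE. Sum of all frame-10 rolls (10+1+3) = 14. Cumulative: 189

Answer: 8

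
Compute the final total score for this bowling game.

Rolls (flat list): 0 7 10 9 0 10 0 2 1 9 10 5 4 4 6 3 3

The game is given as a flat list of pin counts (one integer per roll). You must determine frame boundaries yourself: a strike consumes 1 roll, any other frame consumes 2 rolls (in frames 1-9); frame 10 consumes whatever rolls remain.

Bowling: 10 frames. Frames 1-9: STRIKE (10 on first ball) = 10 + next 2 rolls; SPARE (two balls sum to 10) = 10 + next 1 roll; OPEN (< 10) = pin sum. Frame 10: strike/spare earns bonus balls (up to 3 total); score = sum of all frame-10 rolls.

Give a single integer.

Answer: 116

Derivation:
Frame 1: OPEN (0+7=7). Cumulative: 7
Frame 2: STRIKE. 10 + next two rolls (9+0) = 19. Cumulative: 26
Frame 3: OPEN (9+0=9). Cumulative: 35
Frame 4: STRIKE. 10 + next two rolls (0+2) = 12. Cumulative: 47
Frame 5: OPEN (0+2=2). Cumulative: 49
Frame 6: SPARE (1+9=10). 10 + next roll (10) = 20. Cumulative: 69
Frame 7: STRIKE. 10 + next two rolls (5+4) = 19. Cumulative: 88
Frame 8: OPEN (5+4=9). Cumulative: 97
Frame 9: SPARE (4+6=10). 10 + next roll (3) = 13. Cumulative: 110
Frame 10: OPEN. Sum of all frame-10 rolls (3+3) = 6. Cumulative: 116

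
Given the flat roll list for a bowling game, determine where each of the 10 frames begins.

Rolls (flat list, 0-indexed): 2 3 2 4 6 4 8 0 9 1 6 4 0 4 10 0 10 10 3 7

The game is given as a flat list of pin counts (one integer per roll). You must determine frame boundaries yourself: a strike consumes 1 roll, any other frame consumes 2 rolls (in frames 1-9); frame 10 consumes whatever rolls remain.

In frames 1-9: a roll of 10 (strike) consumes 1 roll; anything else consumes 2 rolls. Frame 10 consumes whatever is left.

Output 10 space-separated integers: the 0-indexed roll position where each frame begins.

Answer: 0 2 4 6 8 10 12 14 15 17

Derivation:
Frame 1 starts at roll index 0: rolls=2,3 (sum=5), consumes 2 rolls
Frame 2 starts at roll index 2: rolls=2,4 (sum=6), consumes 2 rolls
Frame 3 starts at roll index 4: rolls=6,4 (sum=10), consumes 2 rolls
Frame 4 starts at roll index 6: rolls=8,0 (sum=8), consumes 2 rolls
Frame 5 starts at roll index 8: rolls=9,1 (sum=10), consumes 2 rolls
Frame 6 starts at roll index 10: rolls=6,4 (sum=10), consumes 2 rolls
Frame 7 starts at roll index 12: rolls=0,4 (sum=4), consumes 2 rolls
Frame 8 starts at roll index 14: roll=10 (strike), consumes 1 roll
Frame 9 starts at roll index 15: rolls=0,10 (sum=10), consumes 2 rolls
Frame 10 starts at roll index 17: 3 remaining rolls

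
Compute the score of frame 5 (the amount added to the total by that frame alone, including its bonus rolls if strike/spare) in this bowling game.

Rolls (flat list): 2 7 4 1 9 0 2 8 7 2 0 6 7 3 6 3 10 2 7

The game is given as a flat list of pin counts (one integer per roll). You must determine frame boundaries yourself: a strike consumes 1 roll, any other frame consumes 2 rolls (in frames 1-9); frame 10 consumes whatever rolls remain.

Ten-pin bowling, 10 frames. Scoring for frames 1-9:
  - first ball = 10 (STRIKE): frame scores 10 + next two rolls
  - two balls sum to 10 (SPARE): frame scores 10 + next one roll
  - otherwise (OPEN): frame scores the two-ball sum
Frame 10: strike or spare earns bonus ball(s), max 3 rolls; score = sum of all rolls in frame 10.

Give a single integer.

Answer: 9

Derivation:
Frame 1: OPEN (2+7=9). Cumulative: 9
Frame 2: OPEN (4+1=5). Cumulative: 14
Frame 3: OPEN (9+0=9). Cumulative: 23
Frame 4: SPARE (2+8=10). 10 + next roll (7) = 17. Cumulative: 40
Frame 5: OPEN (7+2=9). Cumulative: 49
Frame 6: OPEN (0+6=6). Cumulative: 55
Frame 7: SPARE (7+3=10). 10 + next roll (6) = 16. Cumulative: 71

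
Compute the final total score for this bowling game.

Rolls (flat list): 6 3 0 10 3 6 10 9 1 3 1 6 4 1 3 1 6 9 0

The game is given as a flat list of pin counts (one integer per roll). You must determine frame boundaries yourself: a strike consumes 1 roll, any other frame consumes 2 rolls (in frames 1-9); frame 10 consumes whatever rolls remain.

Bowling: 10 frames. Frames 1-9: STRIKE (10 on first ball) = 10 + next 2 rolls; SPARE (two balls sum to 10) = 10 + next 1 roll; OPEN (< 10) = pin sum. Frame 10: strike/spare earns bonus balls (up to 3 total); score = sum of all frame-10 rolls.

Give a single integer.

Answer: 99

Derivation:
Frame 1: OPEN (6+3=9). Cumulative: 9
Frame 2: SPARE (0+10=10). 10 + next roll (3) = 13. Cumulative: 22
Frame 3: OPEN (3+6=9). Cumulative: 31
Frame 4: STRIKE. 10 + next two rolls (9+1) = 20. Cumulative: 51
Frame 5: SPARE (9+1=10). 10 + next roll (3) = 13. Cumulative: 64
Frame 6: OPEN (3+1=4). Cumulative: 68
Frame 7: SPARE (6+4=10). 10 + next roll (1) = 11. Cumulative: 79
Frame 8: OPEN (1+3=4). Cumulative: 83
Frame 9: OPEN (1+6=7). Cumulative: 90
Frame 10: OPEN. Sum of all frame-10 rolls (9+0) = 9. Cumulative: 99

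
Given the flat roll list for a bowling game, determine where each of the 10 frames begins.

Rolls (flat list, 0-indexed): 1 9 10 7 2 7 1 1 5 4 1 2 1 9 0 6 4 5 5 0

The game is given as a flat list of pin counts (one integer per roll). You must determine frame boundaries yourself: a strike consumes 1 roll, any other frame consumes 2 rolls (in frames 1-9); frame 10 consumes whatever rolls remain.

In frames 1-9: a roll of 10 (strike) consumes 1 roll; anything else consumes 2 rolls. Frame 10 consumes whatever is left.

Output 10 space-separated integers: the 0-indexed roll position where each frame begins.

Frame 1 starts at roll index 0: rolls=1,9 (sum=10), consumes 2 rolls
Frame 2 starts at roll index 2: roll=10 (strike), consumes 1 roll
Frame 3 starts at roll index 3: rolls=7,2 (sum=9), consumes 2 rolls
Frame 4 starts at roll index 5: rolls=7,1 (sum=8), consumes 2 rolls
Frame 5 starts at roll index 7: rolls=1,5 (sum=6), consumes 2 rolls
Frame 6 starts at roll index 9: rolls=4,1 (sum=5), consumes 2 rolls
Frame 7 starts at roll index 11: rolls=2,1 (sum=3), consumes 2 rolls
Frame 8 starts at roll index 13: rolls=9,0 (sum=9), consumes 2 rolls
Frame 9 starts at roll index 15: rolls=6,4 (sum=10), consumes 2 rolls
Frame 10 starts at roll index 17: 3 remaining rolls

Answer: 0 2 3 5 7 9 11 13 15 17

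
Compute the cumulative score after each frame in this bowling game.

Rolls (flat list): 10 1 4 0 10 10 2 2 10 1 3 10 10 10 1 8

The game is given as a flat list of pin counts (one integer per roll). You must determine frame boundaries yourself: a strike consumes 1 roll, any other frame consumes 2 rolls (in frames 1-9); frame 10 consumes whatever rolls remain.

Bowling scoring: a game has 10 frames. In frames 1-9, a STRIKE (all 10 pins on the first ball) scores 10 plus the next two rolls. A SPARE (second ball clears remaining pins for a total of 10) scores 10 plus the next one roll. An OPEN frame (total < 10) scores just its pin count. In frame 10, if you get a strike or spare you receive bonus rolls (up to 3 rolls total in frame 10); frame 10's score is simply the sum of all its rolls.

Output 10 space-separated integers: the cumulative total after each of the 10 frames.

Frame 1: STRIKE. 10 + next two rolls (1+4) = 15. Cumulative: 15
Frame 2: OPEN (1+4=5). Cumulative: 20
Frame 3: SPARE (0+10=10). 10 + next roll (10) = 20. Cumulative: 40
Frame 4: STRIKE. 10 + next two rolls (2+2) = 14. Cumulative: 54
Frame 5: OPEN (2+2=4). Cumulative: 58
Frame 6: STRIKE. 10 + next two rolls (1+3) = 14. Cumulative: 72
Frame 7: OPEN (1+3=4). Cumulative: 76
Frame 8: STRIKE. 10 + next two rolls (10+10) = 30. Cumulative: 106
Frame 9: STRIKE. 10 + next two rolls (10+1) = 21. Cumulative: 127
Frame 10: STRIKE. Sum of all frame-10 rolls (10+1+8) = 19. Cumulative: 146

Answer: 15 20 40 54 58 72 76 106 127 146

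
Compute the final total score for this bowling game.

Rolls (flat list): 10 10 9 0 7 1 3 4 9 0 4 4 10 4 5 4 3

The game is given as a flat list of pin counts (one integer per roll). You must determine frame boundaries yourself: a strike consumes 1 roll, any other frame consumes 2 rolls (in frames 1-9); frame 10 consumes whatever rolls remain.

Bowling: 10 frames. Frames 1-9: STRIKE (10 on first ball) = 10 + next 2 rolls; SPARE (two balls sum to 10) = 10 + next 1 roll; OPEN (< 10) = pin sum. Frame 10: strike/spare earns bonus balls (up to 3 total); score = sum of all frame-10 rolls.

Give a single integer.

Answer: 124

Derivation:
Frame 1: STRIKE. 10 + next two rolls (10+9) = 29. Cumulative: 29
Frame 2: STRIKE. 10 + next two rolls (9+0) = 19. Cumulative: 48
Frame 3: OPEN (9+0=9). Cumulative: 57
Frame 4: OPEN (7+1=8). Cumulative: 65
Frame 5: OPEN (3+4=7). Cumulative: 72
Frame 6: OPEN (9+0=9). Cumulative: 81
Frame 7: OPEN (4+4=8). Cumulative: 89
Frame 8: STRIKE. 10 + next two rolls (4+5) = 19. Cumulative: 108
Frame 9: OPEN (4+5=9). Cumulative: 117
Frame 10: OPEN. Sum of all frame-10 rolls (4+3) = 7. Cumulative: 124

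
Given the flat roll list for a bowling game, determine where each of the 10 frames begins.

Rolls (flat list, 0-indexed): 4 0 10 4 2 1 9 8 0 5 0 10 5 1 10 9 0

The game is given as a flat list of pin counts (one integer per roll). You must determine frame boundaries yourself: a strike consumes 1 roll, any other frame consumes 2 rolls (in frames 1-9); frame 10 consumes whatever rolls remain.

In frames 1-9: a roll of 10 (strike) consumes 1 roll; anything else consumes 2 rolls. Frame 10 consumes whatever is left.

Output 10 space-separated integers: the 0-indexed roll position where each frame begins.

Frame 1 starts at roll index 0: rolls=4,0 (sum=4), consumes 2 rolls
Frame 2 starts at roll index 2: roll=10 (strike), consumes 1 roll
Frame 3 starts at roll index 3: rolls=4,2 (sum=6), consumes 2 rolls
Frame 4 starts at roll index 5: rolls=1,9 (sum=10), consumes 2 rolls
Frame 5 starts at roll index 7: rolls=8,0 (sum=8), consumes 2 rolls
Frame 6 starts at roll index 9: rolls=5,0 (sum=5), consumes 2 rolls
Frame 7 starts at roll index 11: roll=10 (strike), consumes 1 roll
Frame 8 starts at roll index 12: rolls=5,1 (sum=6), consumes 2 rolls
Frame 9 starts at roll index 14: roll=10 (strike), consumes 1 roll
Frame 10 starts at roll index 15: 2 remaining rolls

Answer: 0 2 3 5 7 9 11 12 14 15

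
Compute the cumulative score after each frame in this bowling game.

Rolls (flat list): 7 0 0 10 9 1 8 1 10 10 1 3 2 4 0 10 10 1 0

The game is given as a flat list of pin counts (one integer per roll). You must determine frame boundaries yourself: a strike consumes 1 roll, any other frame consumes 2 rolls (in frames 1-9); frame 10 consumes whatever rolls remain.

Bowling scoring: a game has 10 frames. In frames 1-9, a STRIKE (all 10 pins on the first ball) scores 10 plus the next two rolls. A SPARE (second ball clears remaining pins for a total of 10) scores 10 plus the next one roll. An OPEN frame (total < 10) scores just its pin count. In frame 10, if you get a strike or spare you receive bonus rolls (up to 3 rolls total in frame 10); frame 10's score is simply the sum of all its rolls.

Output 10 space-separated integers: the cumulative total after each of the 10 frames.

Frame 1: OPEN (7+0=7). Cumulative: 7
Frame 2: SPARE (0+10=10). 10 + next roll (9) = 19. Cumulative: 26
Frame 3: SPARE (9+1=10). 10 + next roll (8) = 18. Cumulative: 44
Frame 4: OPEN (8+1=9). Cumulative: 53
Frame 5: STRIKE. 10 + next two rolls (10+1) = 21. Cumulative: 74
Frame 6: STRIKE. 10 + next two rolls (1+3) = 14. Cumulative: 88
Frame 7: OPEN (1+3=4). Cumulative: 92
Frame 8: OPEN (2+4=6). Cumulative: 98
Frame 9: SPARE (0+10=10). 10 + next roll (10) = 20. Cumulative: 118
Frame 10: STRIKE. Sum of all frame-10 rolls (10+1+0) = 11. Cumulative: 129

Answer: 7 26 44 53 74 88 92 98 118 129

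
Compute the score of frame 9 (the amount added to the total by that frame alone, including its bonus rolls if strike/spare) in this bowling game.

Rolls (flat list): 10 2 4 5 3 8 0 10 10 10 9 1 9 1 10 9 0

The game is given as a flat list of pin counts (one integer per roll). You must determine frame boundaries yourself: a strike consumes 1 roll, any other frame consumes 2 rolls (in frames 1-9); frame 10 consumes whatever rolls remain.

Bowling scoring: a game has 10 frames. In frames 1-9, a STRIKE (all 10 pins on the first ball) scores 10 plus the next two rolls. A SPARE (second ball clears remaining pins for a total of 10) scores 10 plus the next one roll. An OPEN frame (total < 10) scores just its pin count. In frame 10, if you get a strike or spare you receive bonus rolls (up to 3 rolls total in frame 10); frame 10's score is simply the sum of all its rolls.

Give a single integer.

Answer: 20

Derivation:
Frame 1: STRIKE. 10 + next two rolls (2+4) = 16. Cumulative: 16
Frame 2: OPEN (2+4=6). Cumulative: 22
Frame 3: OPEN (5+3=8). Cumulative: 30
Frame 4: OPEN (8+0=8). Cumulative: 38
Frame 5: STRIKE. 10 + next two rolls (10+10) = 30. Cumulative: 68
Frame 6: STRIKE. 10 + next two rolls (10+9) = 29. Cumulative: 97
Frame 7: STRIKE. 10 + next two rolls (9+1) = 20. Cumulative: 117
Frame 8: SPARE (9+1=10). 10 + next roll (9) = 19. Cumulative: 136
Frame 9: SPARE (9+1=10). 10 + next roll (10) = 20. Cumulative: 156
Frame 10: STRIKE. Sum of all frame-10 rolls (10+9+0) = 19. Cumulative: 175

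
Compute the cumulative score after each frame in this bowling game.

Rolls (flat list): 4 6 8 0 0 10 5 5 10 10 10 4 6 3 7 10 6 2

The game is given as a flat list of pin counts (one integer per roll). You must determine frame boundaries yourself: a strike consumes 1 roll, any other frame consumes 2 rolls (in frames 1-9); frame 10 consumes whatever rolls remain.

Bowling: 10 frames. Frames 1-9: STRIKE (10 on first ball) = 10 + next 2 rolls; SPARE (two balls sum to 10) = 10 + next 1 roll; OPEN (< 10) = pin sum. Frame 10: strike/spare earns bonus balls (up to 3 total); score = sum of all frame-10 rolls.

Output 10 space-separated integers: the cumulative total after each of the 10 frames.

Answer: 18 26 41 61 91 115 135 148 168 186

Derivation:
Frame 1: SPARE (4+6=10). 10 + next roll (8) = 18. Cumulative: 18
Frame 2: OPEN (8+0=8). Cumulative: 26
Frame 3: SPARE (0+10=10). 10 + next roll (5) = 15. Cumulative: 41
Frame 4: SPARE (5+5=10). 10 + next roll (10) = 20. Cumulative: 61
Frame 5: STRIKE. 10 + next two rolls (10+10) = 30. Cumulative: 91
Frame 6: STRIKE. 10 + next two rolls (10+4) = 24. Cumulative: 115
Frame 7: STRIKE. 10 + next two rolls (4+6) = 20. Cumulative: 135
Frame 8: SPARE (4+6=10). 10 + next roll (3) = 13. Cumulative: 148
Frame 9: SPARE (3+7=10). 10 + next roll (10) = 20. Cumulative: 168
Frame 10: STRIKE. Sum of all frame-10 rolls (10+6+2) = 18. Cumulative: 186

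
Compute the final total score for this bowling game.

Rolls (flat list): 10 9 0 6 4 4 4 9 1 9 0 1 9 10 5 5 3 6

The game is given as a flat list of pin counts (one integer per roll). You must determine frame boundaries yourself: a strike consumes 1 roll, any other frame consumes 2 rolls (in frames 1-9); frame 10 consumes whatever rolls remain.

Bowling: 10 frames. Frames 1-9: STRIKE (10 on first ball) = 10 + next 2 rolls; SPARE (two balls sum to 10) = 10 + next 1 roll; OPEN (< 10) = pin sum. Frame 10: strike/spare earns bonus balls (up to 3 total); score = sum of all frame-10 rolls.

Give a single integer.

Frame 1: STRIKE. 10 + next two rolls (9+0) = 19. Cumulative: 19
Frame 2: OPEN (9+0=9). Cumulative: 28
Frame 3: SPARE (6+4=10). 10 + next roll (4) = 14. Cumulative: 42
Frame 4: OPEN (4+4=8). Cumulative: 50
Frame 5: SPARE (9+1=10). 10 + next roll (9) = 19. Cumulative: 69
Frame 6: OPEN (9+0=9). Cumulative: 78
Frame 7: SPARE (1+9=10). 10 + next roll (10) = 20. Cumulative: 98
Frame 8: STRIKE. 10 + next two rolls (5+5) = 20. Cumulative: 118
Frame 9: SPARE (5+5=10). 10 + next roll (3) = 13. Cumulative: 131
Frame 10: OPEN. Sum of all frame-10 rolls (3+6) = 9. Cumulative: 140

Answer: 140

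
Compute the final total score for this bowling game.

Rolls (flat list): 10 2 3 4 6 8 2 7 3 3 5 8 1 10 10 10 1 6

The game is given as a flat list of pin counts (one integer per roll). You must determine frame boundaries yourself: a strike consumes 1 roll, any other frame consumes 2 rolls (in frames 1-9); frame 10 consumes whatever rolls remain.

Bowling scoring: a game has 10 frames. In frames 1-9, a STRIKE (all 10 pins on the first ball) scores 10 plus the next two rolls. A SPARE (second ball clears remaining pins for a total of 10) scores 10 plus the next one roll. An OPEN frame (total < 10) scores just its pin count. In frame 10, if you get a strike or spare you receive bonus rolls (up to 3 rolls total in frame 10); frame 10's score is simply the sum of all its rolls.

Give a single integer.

Frame 1: STRIKE. 10 + next two rolls (2+3) = 15. Cumulative: 15
Frame 2: OPEN (2+3=5). Cumulative: 20
Frame 3: SPARE (4+6=10). 10 + next roll (8) = 18. Cumulative: 38
Frame 4: SPARE (8+2=10). 10 + next roll (7) = 17. Cumulative: 55
Frame 5: SPARE (7+3=10). 10 + next roll (3) = 13. Cumulative: 68
Frame 6: OPEN (3+5=8). Cumulative: 76
Frame 7: OPEN (8+1=9). Cumulative: 85
Frame 8: STRIKE. 10 + next two rolls (10+10) = 30. Cumulative: 115
Frame 9: STRIKE. 10 + next two rolls (10+1) = 21. Cumulative: 136
Frame 10: STRIKE. Sum of all frame-10 rolls (10+1+6) = 17. Cumulative: 153

Answer: 153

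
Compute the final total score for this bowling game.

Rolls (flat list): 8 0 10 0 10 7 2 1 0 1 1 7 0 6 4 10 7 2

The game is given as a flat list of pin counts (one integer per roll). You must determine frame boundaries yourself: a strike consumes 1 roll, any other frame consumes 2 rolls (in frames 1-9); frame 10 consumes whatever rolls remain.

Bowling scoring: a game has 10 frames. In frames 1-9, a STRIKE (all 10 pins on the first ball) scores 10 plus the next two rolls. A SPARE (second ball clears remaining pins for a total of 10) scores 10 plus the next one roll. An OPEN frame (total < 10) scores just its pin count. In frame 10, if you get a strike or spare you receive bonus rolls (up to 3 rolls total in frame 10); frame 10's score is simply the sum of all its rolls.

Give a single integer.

Frame 1: OPEN (8+0=8). Cumulative: 8
Frame 2: STRIKE. 10 + next two rolls (0+10) = 20. Cumulative: 28
Frame 3: SPARE (0+10=10). 10 + next roll (7) = 17. Cumulative: 45
Frame 4: OPEN (7+2=9). Cumulative: 54
Frame 5: OPEN (1+0=1). Cumulative: 55
Frame 6: OPEN (1+1=2). Cumulative: 57
Frame 7: OPEN (7+0=7). Cumulative: 64
Frame 8: SPARE (6+4=10). 10 + next roll (10) = 20. Cumulative: 84
Frame 9: STRIKE. 10 + next two rolls (7+2) = 19. Cumulative: 103
Frame 10: OPEN. Sum of all frame-10 rolls (7+2) = 9. Cumulative: 112

Answer: 112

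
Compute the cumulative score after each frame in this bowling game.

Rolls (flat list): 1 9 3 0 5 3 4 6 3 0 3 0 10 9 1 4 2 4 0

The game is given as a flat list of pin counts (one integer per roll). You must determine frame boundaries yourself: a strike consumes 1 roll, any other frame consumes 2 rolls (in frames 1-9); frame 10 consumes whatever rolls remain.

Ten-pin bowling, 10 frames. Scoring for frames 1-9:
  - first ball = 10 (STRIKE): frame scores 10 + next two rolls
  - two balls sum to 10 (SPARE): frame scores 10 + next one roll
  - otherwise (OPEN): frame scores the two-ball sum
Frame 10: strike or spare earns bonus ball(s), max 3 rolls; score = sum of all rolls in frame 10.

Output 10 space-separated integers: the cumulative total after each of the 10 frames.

Frame 1: SPARE (1+9=10). 10 + next roll (3) = 13. Cumulative: 13
Frame 2: OPEN (3+0=3). Cumulative: 16
Frame 3: OPEN (5+3=8). Cumulative: 24
Frame 4: SPARE (4+6=10). 10 + next roll (3) = 13. Cumulative: 37
Frame 5: OPEN (3+0=3). Cumulative: 40
Frame 6: OPEN (3+0=3). Cumulative: 43
Frame 7: STRIKE. 10 + next two rolls (9+1) = 20. Cumulative: 63
Frame 8: SPARE (9+1=10). 10 + next roll (4) = 14. Cumulative: 77
Frame 9: OPEN (4+2=6). Cumulative: 83
Frame 10: OPEN. Sum of all frame-10 rolls (4+0) = 4. Cumulative: 87

Answer: 13 16 24 37 40 43 63 77 83 87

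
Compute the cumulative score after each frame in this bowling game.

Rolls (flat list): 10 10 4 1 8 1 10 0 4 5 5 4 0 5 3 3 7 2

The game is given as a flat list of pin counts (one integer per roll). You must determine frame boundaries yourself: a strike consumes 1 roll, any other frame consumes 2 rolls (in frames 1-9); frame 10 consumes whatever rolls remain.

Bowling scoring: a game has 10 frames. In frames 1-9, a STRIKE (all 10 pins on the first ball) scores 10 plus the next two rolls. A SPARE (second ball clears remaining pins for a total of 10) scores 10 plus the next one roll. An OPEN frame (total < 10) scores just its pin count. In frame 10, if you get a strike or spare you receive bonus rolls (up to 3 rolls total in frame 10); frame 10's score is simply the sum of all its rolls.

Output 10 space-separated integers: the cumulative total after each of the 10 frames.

Answer: 24 39 44 53 67 71 85 89 97 109

Derivation:
Frame 1: STRIKE. 10 + next two rolls (10+4) = 24. Cumulative: 24
Frame 2: STRIKE. 10 + next two rolls (4+1) = 15. Cumulative: 39
Frame 3: OPEN (4+1=5). Cumulative: 44
Frame 4: OPEN (8+1=9). Cumulative: 53
Frame 5: STRIKE. 10 + next two rolls (0+4) = 14. Cumulative: 67
Frame 6: OPEN (0+4=4). Cumulative: 71
Frame 7: SPARE (5+5=10). 10 + next roll (4) = 14. Cumulative: 85
Frame 8: OPEN (4+0=4). Cumulative: 89
Frame 9: OPEN (5+3=8). Cumulative: 97
Frame 10: SPARE. Sum of all frame-10 rolls (3+7+2) = 12. Cumulative: 109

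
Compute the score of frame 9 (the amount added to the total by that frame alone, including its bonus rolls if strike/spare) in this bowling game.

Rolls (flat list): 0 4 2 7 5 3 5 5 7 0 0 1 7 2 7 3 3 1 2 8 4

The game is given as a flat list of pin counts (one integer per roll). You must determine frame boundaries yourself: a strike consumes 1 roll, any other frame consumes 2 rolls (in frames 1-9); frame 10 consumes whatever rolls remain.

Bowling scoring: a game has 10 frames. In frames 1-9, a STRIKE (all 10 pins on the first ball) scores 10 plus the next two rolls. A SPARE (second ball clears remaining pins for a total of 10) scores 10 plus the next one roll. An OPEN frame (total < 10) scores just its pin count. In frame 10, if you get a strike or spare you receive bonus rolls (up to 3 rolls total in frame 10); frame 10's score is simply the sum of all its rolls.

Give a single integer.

Frame 1: OPEN (0+4=4). Cumulative: 4
Frame 2: OPEN (2+7=9). Cumulative: 13
Frame 3: OPEN (5+3=8). Cumulative: 21
Frame 4: SPARE (5+5=10). 10 + next roll (7) = 17. Cumulative: 38
Frame 5: OPEN (7+0=7). Cumulative: 45
Frame 6: OPEN (0+1=1). Cumulative: 46
Frame 7: OPEN (7+2=9). Cumulative: 55
Frame 8: SPARE (7+3=10). 10 + next roll (3) = 13. Cumulative: 68
Frame 9: OPEN (3+1=4). Cumulative: 72
Frame 10: SPARE. Sum of all frame-10 rolls (2+8+4) = 14. Cumulative: 86

Answer: 4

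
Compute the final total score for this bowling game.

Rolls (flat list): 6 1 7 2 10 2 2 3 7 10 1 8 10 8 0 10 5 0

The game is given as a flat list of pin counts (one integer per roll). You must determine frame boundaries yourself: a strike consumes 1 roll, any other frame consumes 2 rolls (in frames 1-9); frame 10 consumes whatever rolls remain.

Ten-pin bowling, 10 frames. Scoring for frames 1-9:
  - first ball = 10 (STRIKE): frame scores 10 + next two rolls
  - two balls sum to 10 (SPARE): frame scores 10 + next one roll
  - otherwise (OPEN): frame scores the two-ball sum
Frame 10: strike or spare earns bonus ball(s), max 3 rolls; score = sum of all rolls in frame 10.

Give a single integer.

Answer: 123

Derivation:
Frame 1: OPEN (6+1=7). Cumulative: 7
Frame 2: OPEN (7+2=9). Cumulative: 16
Frame 3: STRIKE. 10 + next two rolls (2+2) = 14. Cumulative: 30
Frame 4: OPEN (2+2=4). Cumulative: 34
Frame 5: SPARE (3+7=10). 10 + next roll (10) = 20. Cumulative: 54
Frame 6: STRIKE. 10 + next two rolls (1+8) = 19. Cumulative: 73
Frame 7: OPEN (1+8=9). Cumulative: 82
Frame 8: STRIKE. 10 + next two rolls (8+0) = 18. Cumulative: 100
Frame 9: OPEN (8+0=8). Cumulative: 108
Frame 10: STRIKE. Sum of all frame-10 rolls (10+5+0) = 15. Cumulative: 123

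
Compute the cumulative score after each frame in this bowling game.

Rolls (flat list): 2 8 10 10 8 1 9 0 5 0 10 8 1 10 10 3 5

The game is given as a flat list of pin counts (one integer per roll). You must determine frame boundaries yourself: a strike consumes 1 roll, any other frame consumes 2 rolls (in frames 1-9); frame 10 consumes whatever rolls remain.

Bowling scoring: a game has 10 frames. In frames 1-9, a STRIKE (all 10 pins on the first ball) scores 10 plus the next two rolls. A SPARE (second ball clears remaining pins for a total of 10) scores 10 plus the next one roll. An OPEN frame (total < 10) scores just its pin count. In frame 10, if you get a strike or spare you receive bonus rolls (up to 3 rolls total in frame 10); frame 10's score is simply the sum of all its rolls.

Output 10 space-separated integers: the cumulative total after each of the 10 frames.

Answer: 20 48 67 76 85 90 109 118 141 159

Derivation:
Frame 1: SPARE (2+8=10). 10 + next roll (10) = 20. Cumulative: 20
Frame 2: STRIKE. 10 + next two rolls (10+8) = 28. Cumulative: 48
Frame 3: STRIKE. 10 + next two rolls (8+1) = 19. Cumulative: 67
Frame 4: OPEN (8+1=9). Cumulative: 76
Frame 5: OPEN (9+0=9). Cumulative: 85
Frame 6: OPEN (5+0=5). Cumulative: 90
Frame 7: STRIKE. 10 + next two rolls (8+1) = 19. Cumulative: 109
Frame 8: OPEN (8+1=9). Cumulative: 118
Frame 9: STRIKE. 10 + next two rolls (10+3) = 23. Cumulative: 141
Frame 10: STRIKE. Sum of all frame-10 rolls (10+3+5) = 18. Cumulative: 159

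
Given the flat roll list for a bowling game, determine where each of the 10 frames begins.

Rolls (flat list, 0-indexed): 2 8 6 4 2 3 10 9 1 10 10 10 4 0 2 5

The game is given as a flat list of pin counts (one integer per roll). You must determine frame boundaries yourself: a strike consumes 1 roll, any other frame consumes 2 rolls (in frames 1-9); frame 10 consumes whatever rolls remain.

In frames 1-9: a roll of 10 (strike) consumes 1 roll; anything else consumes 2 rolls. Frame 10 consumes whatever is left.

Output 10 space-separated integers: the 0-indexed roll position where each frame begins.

Answer: 0 2 4 6 7 9 10 11 12 14

Derivation:
Frame 1 starts at roll index 0: rolls=2,8 (sum=10), consumes 2 rolls
Frame 2 starts at roll index 2: rolls=6,4 (sum=10), consumes 2 rolls
Frame 3 starts at roll index 4: rolls=2,3 (sum=5), consumes 2 rolls
Frame 4 starts at roll index 6: roll=10 (strike), consumes 1 roll
Frame 5 starts at roll index 7: rolls=9,1 (sum=10), consumes 2 rolls
Frame 6 starts at roll index 9: roll=10 (strike), consumes 1 roll
Frame 7 starts at roll index 10: roll=10 (strike), consumes 1 roll
Frame 8 starts at roll index 11: roll=10 (strike), consumes 1 roll
Frame 9 starts at roll index 12: rolls=4,0 (sum=4), consumes 2 rolls
Frame 10 starts at roll index 14: 2 remaining rolls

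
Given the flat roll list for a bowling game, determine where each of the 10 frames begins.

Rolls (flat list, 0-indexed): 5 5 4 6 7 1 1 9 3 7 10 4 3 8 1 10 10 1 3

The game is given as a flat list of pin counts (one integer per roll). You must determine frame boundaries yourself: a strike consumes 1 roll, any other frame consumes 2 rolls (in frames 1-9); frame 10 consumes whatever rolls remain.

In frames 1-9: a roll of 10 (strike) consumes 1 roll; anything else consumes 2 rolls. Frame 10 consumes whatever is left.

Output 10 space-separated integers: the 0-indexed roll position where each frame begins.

Answer: 0 2 4 6 8 10 11 13 15 16

Derivation:
Frame 1 starts at roll index 0: rolls=5,5 (sum=10), consumes 2 rolls
Frame 2 starts at roll index 2: rolls=4,6 (sum=10), consumes 2 rolls
Frame 3 starts at roll index 4: rolls=7,1 (sum=8), consumes 2 rolls
Frame 4 starts at roll index 6: rolls=1,9 (sum=10), consumes 2 rolls
Frame 5 starts at roll index 8: rolls=3,7 (sum=10), consumes 2 rolls
Frame 6 starts at roll index 10: roll=10 (strike), consumes 1 roll
Frame 7 starts at roll index 11: rolls=4,3 (sum=7), consumes 2 rolls
Frame 8 starts at roll index 13: rolls=8,1 (sum=9), consumes 2 rolls
Frame 9 starts at roll index 15: roll=10 (strike), consumes 1 roll
Frame 10 starts at roll index 16: 3 remaining rolls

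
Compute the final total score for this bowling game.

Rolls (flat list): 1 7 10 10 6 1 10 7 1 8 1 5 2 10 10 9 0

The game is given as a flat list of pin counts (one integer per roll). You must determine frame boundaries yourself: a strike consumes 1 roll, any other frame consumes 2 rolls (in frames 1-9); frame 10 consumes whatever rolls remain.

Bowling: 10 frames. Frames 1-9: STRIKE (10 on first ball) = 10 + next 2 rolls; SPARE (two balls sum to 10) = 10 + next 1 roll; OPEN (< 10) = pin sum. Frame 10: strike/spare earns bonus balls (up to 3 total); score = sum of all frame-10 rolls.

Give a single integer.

Answer: 148

Derivation:
Frame 1: OPEN (1+7=8). Cumulative: 8
Frame 2: STRIKE. 10 + next two rolls (10+6) = 26. Cumulative: 34
Frame 3: STRIKE. 10 + next two rolls (6+1) = 17. Cumulative: 51
Frame 4: OPEN (6+1=7). Cumulative: 58
Frame 5: STRIKE. 10 + next two rolls (7+1) = 18. Cumulative: 76
Frame 6: OPEN (7+1=8). Cumulative: 84
Frame 7: OPEN (8+1=9). Cumulative: 93
Frame 8: OPEN (5+2=7). Cumulative: 100
Frame 9: STRIKE. 10 + next two rolls (10+9) = 29. Cumulative: 129
Frame 10: STRIKE. Sum of all frame-10 rolls (10+9+0) = 19. Cumulative: 148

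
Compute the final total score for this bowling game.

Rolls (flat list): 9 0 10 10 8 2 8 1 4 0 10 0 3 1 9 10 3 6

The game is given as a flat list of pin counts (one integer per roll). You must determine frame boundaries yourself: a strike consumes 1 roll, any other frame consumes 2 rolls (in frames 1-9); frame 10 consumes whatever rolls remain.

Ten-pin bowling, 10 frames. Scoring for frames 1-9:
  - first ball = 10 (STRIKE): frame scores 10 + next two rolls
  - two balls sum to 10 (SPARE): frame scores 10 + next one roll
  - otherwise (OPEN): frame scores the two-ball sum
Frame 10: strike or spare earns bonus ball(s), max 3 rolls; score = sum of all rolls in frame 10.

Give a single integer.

Frame 1: OPEN (9+0=9). Cumulative: 9
Frame 2: STRIKE. 10 + next two rolls (10+8) = 28. Cumulative: 37
Frame 3: STRIKE. 10 + next two rolls (8+2) = 20. Cumulative: 57
Frame 4: SPARE (8+2=10). 10 + next roll (8) = 18. Cumulative: 75
Frame 5: OPEN (8+1=9). Cumulative: 84
Frame 6: OPEN (4+0=4). Cumulative: 88
Frame 7: STRIKE. 10 + next two rolls (0+3) = 13. Cumulative: 101
Frame 8: OPEN (0+3=3). Cumulative: 104
Frame 9: SPARE (1+9=10). 10 + next roll (10) = 20. Cumulative: 124
Frame 10: STRIKE. Sum of all frame-10 rolls (10+3+6) = 19. Cumulative: 143

Answer: 143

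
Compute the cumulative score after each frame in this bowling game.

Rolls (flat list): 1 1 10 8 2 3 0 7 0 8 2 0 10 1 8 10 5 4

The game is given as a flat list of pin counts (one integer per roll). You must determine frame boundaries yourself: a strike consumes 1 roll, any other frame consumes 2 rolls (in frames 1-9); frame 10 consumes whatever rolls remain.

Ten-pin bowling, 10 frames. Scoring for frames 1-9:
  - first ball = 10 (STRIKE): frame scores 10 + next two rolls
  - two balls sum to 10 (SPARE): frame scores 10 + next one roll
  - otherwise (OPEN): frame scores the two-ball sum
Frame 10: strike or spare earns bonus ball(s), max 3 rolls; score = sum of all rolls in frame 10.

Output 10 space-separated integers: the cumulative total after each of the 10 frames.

Answer: 2 22 35 38 45 55 66 75 94 103

Derivation:
Frame 1: OPEN (1+1=2). Cumulative: 2
Frame 2: STRIKE. 10 + next two rolls (8+2) = 20. Cumulative: 22
Frame 3: SPARE (8+2=10). 10 + next roll (3) = 13. Cumulative: 35
Frame 4: OPEN (3+0=3). Cumulative: 38
Frame 5: OPEN (7+0=7). Cumulative: 45
Frame 6: SPARE (8+2=10). 10 + next roll (0) = 10. Cumulative: 55
Frame 7: SPARE (0+10=10). 10 + next roll (1) = 11. Cumulative: 66
Frame 8: OPEN (1+8=9). Cumulative: 75
Frame 9: STRIKE. 10 + next two rolls (5+4) = 19. Cumulative: 94
Frame 10: OPEN. Sum of all frame-10 rolls (5+4) = 9. Cumulative: 103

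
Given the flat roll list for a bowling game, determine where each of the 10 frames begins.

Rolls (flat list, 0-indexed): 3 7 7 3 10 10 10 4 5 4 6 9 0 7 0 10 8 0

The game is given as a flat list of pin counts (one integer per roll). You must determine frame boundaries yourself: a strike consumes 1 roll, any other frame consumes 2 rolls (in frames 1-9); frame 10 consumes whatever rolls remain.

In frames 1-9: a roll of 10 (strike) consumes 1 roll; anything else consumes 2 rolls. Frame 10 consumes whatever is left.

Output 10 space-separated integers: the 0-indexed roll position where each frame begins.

Answer: 0 2 4 5 6 7 9 11 13 15

Derivation:
Frame 1 starts at roll index 0: rolls=3,7 (sum=10), consumes 2 rolls
Frame 2 starts at roll index 2: rolls=7,3 (sum=10), consumes 2 rolls
Frame 3 starts at roll index 4: roll=10 (strike), consumes 1 roll
Frame 4 starts at roll index 5: roll=10 (strike), consumes 1 roll
Frame 5 starts at roll index 6: roll=10 (strike), consumes 1 roll
Frame 6 starts at roll index 7: rolls=4,5 (sum=9), consumes 2 rolls
Frame 7 starts at roll index 9: rolls=4,6 (sum=10), consumes 2 rolls
Frame 8 starts at roll index 11: rolls=9,0 (sum=9), consumes 2 rolls
Frame 9 starts at roll index 13: rolls=7,0 (sum=7), consumes 2 rolls
Frame 10 starts at roll index 15: 3 remaining rolls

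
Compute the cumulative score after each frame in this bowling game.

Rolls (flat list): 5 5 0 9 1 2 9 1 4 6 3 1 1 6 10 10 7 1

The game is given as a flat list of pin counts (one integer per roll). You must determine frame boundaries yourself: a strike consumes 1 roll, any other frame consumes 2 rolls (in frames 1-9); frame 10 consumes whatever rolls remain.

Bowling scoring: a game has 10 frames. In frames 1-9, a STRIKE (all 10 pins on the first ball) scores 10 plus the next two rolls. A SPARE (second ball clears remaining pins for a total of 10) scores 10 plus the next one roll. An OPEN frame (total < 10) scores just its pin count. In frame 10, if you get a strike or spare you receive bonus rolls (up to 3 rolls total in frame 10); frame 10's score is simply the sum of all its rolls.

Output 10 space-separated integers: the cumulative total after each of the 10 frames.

Frame 1: SPARE (5+5=10). 10 + next roll (0) = 10. Cumulative: 10
Frame 2: OPEN (0+9=9). Cumulative: 19
Frame 3: OPEN (1+2=3). Cumulative: 22
Frame 4: SPARE (9+1=10). 10 + next roll (4) = 14. Cumulative: 36
Frame 5: SPARE (4+6=10). 10 + next roll (3) = 13. Cumulative: 49
Frame 6: OPEN (3+1=4). Cumulative: 53
Frame 7: OPEN (1+6=7). Cumulative: 60
Frame 8: STRIKE. 10 + next two rolls (10+7) = 27. Cumulative: 87
Frame 9: STRIKE. 10 + next two rolls (7+1) = 18. Cumulative: 105
Frame 10: OPEN. Sum of all frame-10 rolls (7+1) = 8. Cumulative: 113

Answer: 10 19 22 36 49 53 60 87 105 113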